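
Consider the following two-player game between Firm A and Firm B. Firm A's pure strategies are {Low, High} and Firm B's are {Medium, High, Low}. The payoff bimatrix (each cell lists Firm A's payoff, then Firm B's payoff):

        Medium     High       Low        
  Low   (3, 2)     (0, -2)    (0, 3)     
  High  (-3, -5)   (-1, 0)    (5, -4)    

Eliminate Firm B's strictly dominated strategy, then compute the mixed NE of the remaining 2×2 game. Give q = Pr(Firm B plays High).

q = 5/6

Firm B's strategy Medium is strictly dominated by Low: 3 > 2 and -4 > -5. Eliminate Medium.
Set Firm A's expected payoff from Low equal to that from High:
  Firm A's expected payoff from Low: q·0 + (1−q)·0 = 0
  Firm A's expected payoff from High: q·(-1) + (1−q)·5 = -6q + 5
  0 = -6q + 5  ⇒  6q = 5  ⇒  q = 5/6.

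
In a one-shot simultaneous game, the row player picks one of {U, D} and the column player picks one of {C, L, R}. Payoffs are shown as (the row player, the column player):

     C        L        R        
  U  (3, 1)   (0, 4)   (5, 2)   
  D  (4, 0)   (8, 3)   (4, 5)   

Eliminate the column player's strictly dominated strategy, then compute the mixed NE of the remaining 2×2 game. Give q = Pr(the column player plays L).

The column player's strategy C is strictly dominated by L: 4 > 1 and 3 > 0. Eliminate C.
The row player's indifference between U and D determines the column player's mixing probability q:
  the row player's expected payoff from U: q·0 + (1−q)·5 = -5q + 5
  the row player's expected payoff from D: q·8 + (1−q)·4 = 4q + 4
  -5q + 5 = 4q + 4  ⇒  -9q = -1  ⇒  q = 1/9.

q = 1/9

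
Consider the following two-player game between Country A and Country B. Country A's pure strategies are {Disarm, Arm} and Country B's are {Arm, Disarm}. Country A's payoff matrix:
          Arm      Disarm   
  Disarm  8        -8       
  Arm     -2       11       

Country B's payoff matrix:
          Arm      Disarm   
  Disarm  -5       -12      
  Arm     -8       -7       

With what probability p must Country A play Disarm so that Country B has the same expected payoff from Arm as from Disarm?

Country A's mix must leave Country B indifferent between Arm and Disarm.
  Country B's payoff from Arm: p·(-5) + (1−p)·(-8) = 3p - 8
  Country B's payoff from Disarm: p·(-12) + (1−p)·(-7) = -5p - 7
  3p - 8 = -5p - 7  ⇒  8p = 1  ⇒  p = 1/8.

p = 1/8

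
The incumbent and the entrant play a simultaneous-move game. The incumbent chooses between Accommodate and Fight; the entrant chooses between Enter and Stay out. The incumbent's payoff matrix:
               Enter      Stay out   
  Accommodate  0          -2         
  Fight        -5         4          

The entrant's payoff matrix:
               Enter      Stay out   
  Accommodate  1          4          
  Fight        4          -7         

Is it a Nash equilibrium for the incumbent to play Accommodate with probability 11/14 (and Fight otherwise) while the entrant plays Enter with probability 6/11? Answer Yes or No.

Yes

Check the entrant's indifference given the incumbent's mix p = 11/14:
  payoff from Enter = 23/14; payoff from Stay out = 23/14 — equal.
Check the incumbent's indifference given the entrant's mix q = 6/11:
  payoff from Accommodate = -10/11; payoff from Fight = -10/11 — equal.
Both players are indifferent, so neither can profitably deviate.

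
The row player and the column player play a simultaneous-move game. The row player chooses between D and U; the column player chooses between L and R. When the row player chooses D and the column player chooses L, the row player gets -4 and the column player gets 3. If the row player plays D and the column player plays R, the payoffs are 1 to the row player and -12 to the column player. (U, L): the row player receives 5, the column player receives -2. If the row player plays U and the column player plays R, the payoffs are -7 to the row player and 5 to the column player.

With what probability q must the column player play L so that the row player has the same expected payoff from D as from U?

The column player's mix must leave the row player indifferent between D and U.
  the row player's payoff to D: q·(-4) + (1−q)·1 = -5q + 1
  the row player's payoff to U: q·5 + (1−q)·(-7) = 12q - 7
  -5q + 1 = 12q - 7  ⇒  -17q = -8  ⇒  q = 8/17.

q = 8/17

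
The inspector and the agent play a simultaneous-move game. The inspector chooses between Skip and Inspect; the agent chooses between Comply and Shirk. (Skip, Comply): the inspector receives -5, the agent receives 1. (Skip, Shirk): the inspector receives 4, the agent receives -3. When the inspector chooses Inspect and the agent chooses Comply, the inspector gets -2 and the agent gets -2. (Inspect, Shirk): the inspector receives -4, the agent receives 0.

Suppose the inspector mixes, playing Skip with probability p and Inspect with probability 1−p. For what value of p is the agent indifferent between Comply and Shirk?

The inspector's mix must leave the agent indifferent between Comply and Shirk.
  the agent's payoff from Comply: p·1 + (1−p)·(-2) = 3p - 2
  the agent's payoff from Shirk: p·(-3) + (1−p)·0 = -3p
  3p - 2 = -3p  ⇒  6p = 2  ⇒  p = 1/3.

p = 1/3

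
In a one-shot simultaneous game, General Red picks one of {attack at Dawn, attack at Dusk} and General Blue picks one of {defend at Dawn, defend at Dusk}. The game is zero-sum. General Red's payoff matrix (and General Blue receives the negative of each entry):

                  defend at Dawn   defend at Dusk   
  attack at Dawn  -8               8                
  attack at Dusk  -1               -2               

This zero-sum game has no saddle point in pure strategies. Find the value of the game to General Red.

v = -24/17

For General Red to be willing to mix, General Red must be indifferent between attack at Dawn and attack at Dusk, which pins down General Blue's mix.
  General Red's payoff to attack at Dawn: q·(-8) + (1−q)·8 = -16q + 8
  General Red's payoff to attack at Dusk: q·(-1) + (1−q)·(-2) = q - 2
  -16q + 8 = q - 2  ⇒  -17q = -10  ⇒  q = 10/17.
The value is General Red's expected payoff against this mix (using attack at Dawn): (10/17)·(-8) + (7/17)·8 = -24/17.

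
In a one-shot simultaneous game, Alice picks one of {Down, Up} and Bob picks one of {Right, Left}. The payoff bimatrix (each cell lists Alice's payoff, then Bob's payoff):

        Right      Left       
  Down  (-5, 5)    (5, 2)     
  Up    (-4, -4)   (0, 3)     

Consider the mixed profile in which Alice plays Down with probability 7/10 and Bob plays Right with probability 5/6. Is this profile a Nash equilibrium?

Check Bob's indifference given Alice's mix p = 7/10:
  payoff from Right = 23/10; payoff from Left = 23/10 — equal.
Check Alice's indifference given Bob's mix q = 5/6:
  payoff from Down = -10/3; payoff from Up = -10/3 — equal.
Both players are indifferent, so neither can profitably deviate.

Yes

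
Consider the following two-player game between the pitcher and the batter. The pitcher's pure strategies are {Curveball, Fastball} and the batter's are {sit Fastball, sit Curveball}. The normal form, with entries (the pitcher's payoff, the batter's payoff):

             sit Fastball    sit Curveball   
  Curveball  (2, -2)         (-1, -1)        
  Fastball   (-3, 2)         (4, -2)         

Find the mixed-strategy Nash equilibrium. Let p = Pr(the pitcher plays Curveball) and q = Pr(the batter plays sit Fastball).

p = 4/5, q = 1/2

The pitcher's mix must leave the batter indifferent between sit Fastball and sit Curveball.
  the batter's expected payoff from sit Fastball: p·(-2) + (1−p)·2 = -4p + 2
  the batter's expected payoff from sit Curveball: p·(-1) + (1−p)·(-2) = p - 2
  -4p + 2 = p - 2  ⇒  -5p = -4  ⇒  p = 4/5.
Set the pitcher's expected payoff from Curveball equal to that from Fastball:
  the pitcher's payoff to Curveball: q·2 + (1−q)·(-1) = 3q - 1
  the pitcher's payoff to Fastball: q·(-3) + (1−q)·4 = -7q + 4
  3q - 1 = -7q + 4  ⇒  10q = 5  ⇒  q = 1/2.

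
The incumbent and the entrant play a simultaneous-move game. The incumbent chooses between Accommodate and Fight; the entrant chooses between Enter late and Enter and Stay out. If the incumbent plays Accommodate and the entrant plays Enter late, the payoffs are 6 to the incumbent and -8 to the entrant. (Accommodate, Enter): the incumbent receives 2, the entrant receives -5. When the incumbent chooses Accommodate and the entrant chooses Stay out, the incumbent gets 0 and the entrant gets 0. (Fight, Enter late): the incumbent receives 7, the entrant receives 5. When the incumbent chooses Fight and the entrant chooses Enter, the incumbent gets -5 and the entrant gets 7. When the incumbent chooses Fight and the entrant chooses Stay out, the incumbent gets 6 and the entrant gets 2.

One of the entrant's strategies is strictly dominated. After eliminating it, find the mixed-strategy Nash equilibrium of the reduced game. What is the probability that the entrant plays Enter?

The entrant's strategy Enter late is strictly dominated by Enter: -5 > -8 and 7 > 5. Eliminate Enter late.
Set the incumbent's expected payoff from Accommodate equal to that from Fight:
  the incumbent's payoff from Accommodate: q·2 + (1−q)·0 = 2q
  the incumbent's payoff from Fight: q·(-5) + (1−q)·6 = -11q + 6
  2q = -11q + 6  ⇒  13q = 6  ⇒  q = 6/13.

q = 6/13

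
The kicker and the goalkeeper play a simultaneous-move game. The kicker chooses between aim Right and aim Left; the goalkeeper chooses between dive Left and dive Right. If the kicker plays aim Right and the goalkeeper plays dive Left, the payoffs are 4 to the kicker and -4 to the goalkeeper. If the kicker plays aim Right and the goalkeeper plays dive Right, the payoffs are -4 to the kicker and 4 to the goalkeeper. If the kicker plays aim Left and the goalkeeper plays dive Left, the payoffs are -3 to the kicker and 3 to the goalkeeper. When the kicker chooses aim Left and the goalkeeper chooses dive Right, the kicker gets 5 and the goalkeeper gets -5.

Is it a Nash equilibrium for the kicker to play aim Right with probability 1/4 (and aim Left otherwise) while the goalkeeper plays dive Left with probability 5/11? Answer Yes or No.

Given the kicker's mix p = 1/4, the goalkeeper's payoff from dive Left is 5/4 but from dive Right is -11/4. The goalkeeper strictly prefers dive Left, so the goalkeeper would not mix.
So the proposed profile is not a Nash equilibrium.

No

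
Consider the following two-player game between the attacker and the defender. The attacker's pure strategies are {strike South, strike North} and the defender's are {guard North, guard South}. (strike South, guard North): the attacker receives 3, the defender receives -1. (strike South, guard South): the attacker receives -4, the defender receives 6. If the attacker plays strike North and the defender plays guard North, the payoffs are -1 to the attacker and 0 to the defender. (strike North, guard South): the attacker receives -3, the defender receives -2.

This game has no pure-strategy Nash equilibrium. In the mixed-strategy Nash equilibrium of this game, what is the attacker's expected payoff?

-13/5

In a mixed equilibrium the attacker is indifferent between strike South and strike North; this condition fixes q.
  the attacker's payoff from strike South: q·3 + (1−q)·(-4) = 7q - 4
  the attacker's payoff from strike North: q·(-1) + (1−q)·(-3) = 2q - 3
  7q - 4 = 2q - 3  ⇒  5q = 1  ⇒  q = 1/5.
At equilibrium the attacker is indifferent across rows, so the attacker's payoff equals the payoff from strike South: (1/5)·3 + (4/5)·(-4) = -13/5.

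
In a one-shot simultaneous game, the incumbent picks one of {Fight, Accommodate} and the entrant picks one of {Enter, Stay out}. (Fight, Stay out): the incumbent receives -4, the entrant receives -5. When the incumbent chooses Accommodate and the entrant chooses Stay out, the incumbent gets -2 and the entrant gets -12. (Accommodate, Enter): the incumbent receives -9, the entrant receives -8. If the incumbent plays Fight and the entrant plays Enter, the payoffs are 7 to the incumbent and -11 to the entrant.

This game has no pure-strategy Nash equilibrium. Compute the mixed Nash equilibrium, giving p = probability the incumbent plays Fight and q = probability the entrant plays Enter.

The entrant's indifference between Enter and Stay out determines the incumbent's mixing probability p:
  the entrant's payoff from Enter: p·(-11) + (1−p)·(-8) = -3p - 8
  the entrant's payoff from Stay out: p·(-5) + (1−p)·(-12) = 7p - 12
  -3p - 8 = 7p - 12  ⇒  -10p = -4  ⇒  p = 2/5.
The entrant's mix must leave the incumbent indifferent between Fight and Accommodate.
  the incumbent's payoff from Fight: q·7 + (1−q)·(-4) = 11q - 4
  the incumbent's payoff from Accommodate: q·(-9) + (1−q)·(-2) = -7q - 2
  11q - 4 = -7q - 2  ⇒  18q = 2  ⇒  q = 1/9.

p = 2/5, q = 1/9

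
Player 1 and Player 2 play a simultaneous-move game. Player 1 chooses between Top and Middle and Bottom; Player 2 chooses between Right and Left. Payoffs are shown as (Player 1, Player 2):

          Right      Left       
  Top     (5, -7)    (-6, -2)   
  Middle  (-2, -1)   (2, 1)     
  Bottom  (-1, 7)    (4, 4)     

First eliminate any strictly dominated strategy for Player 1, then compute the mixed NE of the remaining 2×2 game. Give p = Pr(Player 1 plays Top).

Player 1's strategy Middle is strictly dominated by Bottom: -1 > -2 and 4 > 2. Eliminate Middle.
Player 2's indifference between Right and Left determines Player 1's mixing probability p:
  Player 2's payoff from Right: p·(-7) + (1−p)·7 = -14p + 7
  Player 2's payoff from Left: p·(-2) + (1−p)·4 = -6p + 4
  -14p + 7 = -6p + 4  ⇒  -8p = -3  ⇒  p = 3/8.

p = 3/8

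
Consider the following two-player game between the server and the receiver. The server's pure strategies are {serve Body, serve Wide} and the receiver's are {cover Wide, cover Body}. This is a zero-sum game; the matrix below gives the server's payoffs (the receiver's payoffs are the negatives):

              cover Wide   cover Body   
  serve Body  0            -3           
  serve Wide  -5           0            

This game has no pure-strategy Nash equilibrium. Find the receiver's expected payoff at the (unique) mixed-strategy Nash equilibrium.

15/8

Set the receiver's expected payoff from cover Wide equal to that from cover Body:
  the receiver's payoff to cover Wide: p·0 + (1−p)·5 = -5p + 5
  the receiver's payoff to cover Body: p·3 + (1−p)·0 = 3p
  -5p + 5 = 3p  ⇒  -8p = -5  ⇒  p = 5/8.
At equilibrium the receiver is indifferent across columns, so the receiver's payoff equals the payoff from cover Wide: (5/8)·0 + (3/8)·5 = 15/8.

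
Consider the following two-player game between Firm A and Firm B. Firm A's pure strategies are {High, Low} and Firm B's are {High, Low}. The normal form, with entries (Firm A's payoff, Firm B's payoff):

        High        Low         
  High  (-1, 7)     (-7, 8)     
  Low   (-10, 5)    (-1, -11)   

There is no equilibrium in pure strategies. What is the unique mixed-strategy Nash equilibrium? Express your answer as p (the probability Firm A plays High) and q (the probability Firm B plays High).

p = 16/17, q = 2/5

Set Firm B's expected payoff from High equal to that from Low:
  Firm B's payoff to High: p·7 + (1−p)·5 = 2p + 5
  Firm B's payoff to Low: p·8 + (1−p)·(-11) = 19p - 11
  2p + 5 = 19p - 11  ⇒  -17p = -16  ⇒  p = 16/17.
For Firm A to be willing to mix, Firm A must be indifferent between High and Low, which pins down Firm B's mix.
  Firm A's payoff to High: q·(-1) + (1−q)·(-7) = 6q - 7
  Firm A's payoff to Low: q·(-10) + (1−q)·(-1) = -9q - 1
  6q - 7 = -9q - 1  ⇒  15q = 6  ⇒  q = 2/5.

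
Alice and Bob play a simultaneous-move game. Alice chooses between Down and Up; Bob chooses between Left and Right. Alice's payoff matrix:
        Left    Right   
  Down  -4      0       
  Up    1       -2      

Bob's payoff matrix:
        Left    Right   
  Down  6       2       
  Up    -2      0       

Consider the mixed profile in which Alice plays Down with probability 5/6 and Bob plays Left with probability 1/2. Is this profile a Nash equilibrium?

No

Given Alice's mix p = 5/6, Bob's payoff from Left is 14/3 but from Right is 5/3. Bob strictly prefers Left, so Bob would not mix.
So the proposed profile is not a Nash equilibrium.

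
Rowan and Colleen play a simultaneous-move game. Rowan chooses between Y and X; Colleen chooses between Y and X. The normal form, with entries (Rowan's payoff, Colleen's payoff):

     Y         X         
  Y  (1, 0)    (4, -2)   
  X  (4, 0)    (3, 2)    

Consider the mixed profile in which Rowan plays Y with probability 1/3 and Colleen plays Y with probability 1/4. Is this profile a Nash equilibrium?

No

Given Rowan's mix p = 1/3, Colleen's payoff from Y is 0 but from X is 2/3. Colleen strictly prefers X, so Colleen would not mix.
So the proposed profile is not a Nash equilibrium.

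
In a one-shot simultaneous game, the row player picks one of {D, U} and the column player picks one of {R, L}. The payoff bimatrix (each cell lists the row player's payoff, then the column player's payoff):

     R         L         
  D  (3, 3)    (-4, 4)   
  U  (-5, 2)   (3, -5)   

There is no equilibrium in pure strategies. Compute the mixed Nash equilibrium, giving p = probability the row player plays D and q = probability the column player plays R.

Set the column player's expected payoff from R equal to that from L:
  the column player's payoff to R: p·3 + (1−p)·2 = p + 2
  the column player's payoff to L: p·4 + (1−p)·(-5) = 9p - 5
  p + 2 = 9p - 5  ⇒  -8p = -7  ⇒  p = 7/8.
Set the row player's expected payoff from D equal to that from U:
  the row player's payoff to D: q·3 + (1−q)·(-4) = 7q - 4
  the row player's payoff to U: q·(-5) + (1−q)·3 = -8q + 3
  7q - 4 = -8q + 3  ⇒  15q = 7  ⇒  q = 7/15.

p = 7/8, q = 7/15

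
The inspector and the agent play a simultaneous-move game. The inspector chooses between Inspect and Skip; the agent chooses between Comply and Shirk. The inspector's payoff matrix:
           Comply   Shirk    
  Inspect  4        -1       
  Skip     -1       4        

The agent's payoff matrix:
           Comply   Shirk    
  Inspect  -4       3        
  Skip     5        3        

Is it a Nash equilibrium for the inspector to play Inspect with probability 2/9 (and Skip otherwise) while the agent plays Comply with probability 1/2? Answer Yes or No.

Yes

Check the agent's indifference given the inspector's mix p = 2/9:
  payoff from Comply = 3; payoff from Shirk = 3 — equal.
Check the inspector's indifference given the agent's mix q = 1/2:
  payoff from Inspect = 3/2; payoff from Skip = 3/2 — equal.
Both players are indifferent, so neither can profitably deviate.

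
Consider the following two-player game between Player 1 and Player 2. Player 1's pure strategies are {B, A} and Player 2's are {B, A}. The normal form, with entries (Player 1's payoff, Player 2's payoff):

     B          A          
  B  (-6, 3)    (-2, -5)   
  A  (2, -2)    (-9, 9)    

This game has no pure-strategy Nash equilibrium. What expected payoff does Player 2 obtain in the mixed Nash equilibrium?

In a mixed equilibrium Player 2 is indifferent between B and A; this condition fixes p.
  Player 2's expected payoff from B: p·3 + (1−p)·(-2) = 5p - 2
  Player 2's expected payoff from A: p·(-5) + (1−p)·9 = -14p + 9
  5p - 2 = -14p + 9  ⇒  19p = 11  ⇒  p = 11/19.
At equilibrium Player 2 is indifferent across columns, so Player 2's payoff equals the payoff from B: (11/19)·3 + (8/19)·(-2) = 17/19.

17/19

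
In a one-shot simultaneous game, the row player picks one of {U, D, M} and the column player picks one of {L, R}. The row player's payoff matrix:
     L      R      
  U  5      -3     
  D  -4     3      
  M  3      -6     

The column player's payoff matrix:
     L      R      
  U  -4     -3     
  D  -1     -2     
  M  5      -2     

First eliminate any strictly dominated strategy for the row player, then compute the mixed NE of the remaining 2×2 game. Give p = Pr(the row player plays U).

p = 1/2

The row player's strategy M is strictly dominated by U: 5 > 3 and -3 > -6. Eliminate M.
The column player's indifference between L and R determines the row player's mixing probability p:
  the column player's payoff to L: p·(-4) + (1−p)·(-1) = -3p - 1
  the column player's payoff to R: p·(-3) + (1−p)·(-2) = -p - 2
  -3p - 1 = -p - 2  ⇒  -2p = -1  ⇒  p = 1/2.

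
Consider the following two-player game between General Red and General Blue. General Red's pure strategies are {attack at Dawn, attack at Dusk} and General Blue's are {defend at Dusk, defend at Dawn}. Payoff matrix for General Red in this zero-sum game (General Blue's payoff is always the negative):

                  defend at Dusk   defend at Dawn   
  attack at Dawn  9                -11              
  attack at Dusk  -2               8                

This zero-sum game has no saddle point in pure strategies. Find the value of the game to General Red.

v = 5/3

In a mixed equilibrium General Red is indifferent between attack at Dawn and attack at Dusk; this condition fixes q.
  General Red's payoff to attack at Dawn: q·9 + (1−q)·(-11) = 20q - 11
  General Red's payoff to attack at Dusk: q·(-2) + (1−q)·8 = -10q + 8
  20q - 11 = -10q + 8  ⇒  30q = 19  ⇒  q = 19/30.
The value is General Red's expected payoff against this mix (using attack at Dawn): (19/30)·9 + (11/30)·(-11) = 5/3.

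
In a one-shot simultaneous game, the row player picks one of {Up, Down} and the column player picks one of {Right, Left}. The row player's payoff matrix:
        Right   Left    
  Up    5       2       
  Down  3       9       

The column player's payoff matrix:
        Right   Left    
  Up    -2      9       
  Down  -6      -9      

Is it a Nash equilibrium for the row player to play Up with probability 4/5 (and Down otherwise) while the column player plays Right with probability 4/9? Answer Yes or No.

Given the row player's mix p = 4/5, the column player's payoff from Right is -14/5 but from Left is 27/5. The column player strictly prefers Left, so the column player would not mix.
So the proposed profile is not a Nash equilibrium.

No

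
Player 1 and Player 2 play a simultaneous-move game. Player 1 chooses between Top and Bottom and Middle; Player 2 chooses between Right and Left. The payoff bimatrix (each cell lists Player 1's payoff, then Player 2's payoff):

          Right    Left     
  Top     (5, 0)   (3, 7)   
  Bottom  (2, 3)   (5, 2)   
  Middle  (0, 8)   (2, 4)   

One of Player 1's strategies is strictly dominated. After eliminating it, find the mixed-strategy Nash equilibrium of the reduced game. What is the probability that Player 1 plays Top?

Player 1's strategy Middle is strictly dominated by Bottom: 2 > 0 and 5 > 2. Eliminate Middle.
Player 1's mix must leave Player 2 indifferent between Right and Left.
  Player 2's payoff to Right: p·0 + (1−p)·3 = -3p + 3
  Player 2's payoff to Left: p·7 + (1−p)·2 = 5p + 2
  -3p + 3 = 5p + 2  ⇒  -8p = -1  ⇒  p = 1/8.

p = 1/8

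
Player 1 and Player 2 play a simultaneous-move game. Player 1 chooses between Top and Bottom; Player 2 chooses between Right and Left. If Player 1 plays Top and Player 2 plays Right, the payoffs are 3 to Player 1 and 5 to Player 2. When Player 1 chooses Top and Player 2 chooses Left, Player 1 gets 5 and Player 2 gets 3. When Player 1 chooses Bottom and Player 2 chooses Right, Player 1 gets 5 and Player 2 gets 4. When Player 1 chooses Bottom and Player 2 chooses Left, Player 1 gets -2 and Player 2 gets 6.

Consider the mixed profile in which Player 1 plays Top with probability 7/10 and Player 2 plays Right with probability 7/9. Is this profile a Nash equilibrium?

No

Given Player 1's mix p = 7/10, Player 2's payoff from Right is 47/10 but from Left is 39/10. Player 2 strictly prefers Right, so Player 2 would not mix.
So the proposed profile is not a Nash equilibrium.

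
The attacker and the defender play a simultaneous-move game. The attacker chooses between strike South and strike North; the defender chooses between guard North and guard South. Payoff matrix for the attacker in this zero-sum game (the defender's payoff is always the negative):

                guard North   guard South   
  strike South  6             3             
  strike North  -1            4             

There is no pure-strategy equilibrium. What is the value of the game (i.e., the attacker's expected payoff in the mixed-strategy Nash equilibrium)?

In a mixed equilibrium the attacker is indifferent between strike South and strike North; this condition fixes q.
  the attacker's payoff from strike South: q·6 + (1−q)·3 = 3q + 3
  the attacker's payoff from strike North: q·(-1) + (1−q)·4 = -5q + 4
  3q + 3 = -5q + 4  ⇒  8q = 1  ⇒  q = 1/8.
The value is the attacker's expected payoff against this mix (using strike South): (1/8)·6 + (7/8)·3 = 27/8.

v = 27/8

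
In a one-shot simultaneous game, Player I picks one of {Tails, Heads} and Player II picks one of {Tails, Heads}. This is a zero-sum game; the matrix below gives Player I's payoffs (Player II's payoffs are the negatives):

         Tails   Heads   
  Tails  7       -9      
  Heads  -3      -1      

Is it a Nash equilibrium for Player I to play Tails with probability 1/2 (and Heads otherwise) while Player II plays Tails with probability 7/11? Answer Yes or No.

Given Player I's mix p = 1/2, Player II's payoff from Tails is -2 but from Heads is 5. Player II strictly prefers Heads, so Player II would not mix.
So the proposed profile is not a Nash equilibrium.

No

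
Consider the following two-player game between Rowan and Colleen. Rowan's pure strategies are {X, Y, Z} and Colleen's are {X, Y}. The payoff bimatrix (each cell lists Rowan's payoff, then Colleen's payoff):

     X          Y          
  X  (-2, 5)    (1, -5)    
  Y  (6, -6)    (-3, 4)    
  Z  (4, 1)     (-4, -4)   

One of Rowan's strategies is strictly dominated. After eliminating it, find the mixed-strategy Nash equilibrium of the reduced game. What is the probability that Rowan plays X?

p = 1/2

Rowan's strategy Z is strictly dominated by Y: 6 > 4 and -3 > -4. Eliminate Z.
Colleen's indifference between X and Y determines Rowan's mixing probability p:
  Colleen's payoff from X: p·5 + (1−p)·(-6) = 11p - 6
  Colleen's payoff from Y: p·(-5) + (1−p)·4 = -9p + 4
  11p - 6 = -9p + 4  ⇒  20p = 10  ⇒  p = 1/2.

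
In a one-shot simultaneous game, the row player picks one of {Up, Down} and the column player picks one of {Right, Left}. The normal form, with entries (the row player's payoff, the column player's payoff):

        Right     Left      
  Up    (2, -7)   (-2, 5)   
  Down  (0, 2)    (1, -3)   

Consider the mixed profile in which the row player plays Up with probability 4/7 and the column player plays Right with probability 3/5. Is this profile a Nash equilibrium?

Given the row player's mix p = 4/7, the column player's payoff from Right is -22/7 but from Left is 11/7. The column player strictly prefers Left, so the column player would not mix.
So the proposed profile is not a Nash equilibrium.

No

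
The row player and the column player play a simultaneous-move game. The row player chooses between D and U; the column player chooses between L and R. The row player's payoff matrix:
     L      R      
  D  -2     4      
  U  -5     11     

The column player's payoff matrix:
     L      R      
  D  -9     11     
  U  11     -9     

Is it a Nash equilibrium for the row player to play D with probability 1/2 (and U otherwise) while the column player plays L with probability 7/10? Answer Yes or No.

Check the column player's indifference given the row player's mix p = 1/2:
  payoff from L = 1; payoff from R = 1 — equal.
Check the row player's indifference given the column player's mix q = 7/10:
  payoff from D = -1/5; payoff from U = -1/5 — equal.
Both players are indifferent, so neither can profitably deviate.

Yes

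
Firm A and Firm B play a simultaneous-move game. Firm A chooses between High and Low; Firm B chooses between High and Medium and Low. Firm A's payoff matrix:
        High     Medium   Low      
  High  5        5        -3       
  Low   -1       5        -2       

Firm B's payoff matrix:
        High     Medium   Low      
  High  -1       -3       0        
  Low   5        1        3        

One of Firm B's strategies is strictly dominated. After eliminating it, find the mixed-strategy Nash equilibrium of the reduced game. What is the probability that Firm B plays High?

Firm B's strategy Medium is strictly dominated by Low: 0 > -3 and 3 > 1. Eliminate Medium.
Firm A's indifference between High and Low determines Firm B's mixing probability q:
  Firm A's payoff from High: q·5 + (1−q)·(-3) = 8q - 3
  Firm A's payoff from Low: q·(-1) + (1−q)·(-2) = q - 2
  8q - 3 = q - 2  ⇒  7q = 1  ⇒  q = 1/7.

q = 1/7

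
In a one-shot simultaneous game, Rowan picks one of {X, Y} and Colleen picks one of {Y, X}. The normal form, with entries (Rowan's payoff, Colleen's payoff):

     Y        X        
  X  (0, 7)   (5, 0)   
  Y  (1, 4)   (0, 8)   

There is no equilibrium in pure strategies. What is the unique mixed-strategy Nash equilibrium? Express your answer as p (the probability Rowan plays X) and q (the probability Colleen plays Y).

p = 4/11, q = 5/6

For Colleen to be willing to mix, Colleen must be indifferent between Y and X, which pins down Rowan's mix.
  Colleen's expected payoff from Y: p·7 + (1−p)·4 = 3p + 4
  Colleen's expected payoff from X: p·0 + (1−p)·8 = -8p + 8
  3p + 4 = -8p + 8  ⇒  11p = 4  ⇒  p = 4/11.
In a mixed equilibrium Rowan is indifferent between X and Y; this condition fixes q.
  Rowan's payoff to X: q·0 + (1−q)·5 = -5q + 5
  Rowan's payoff to Y: q·1 + (1−q)·0 = q
  -5q + 5 = q  ⇒  -6q = -5  ⇒  q = 5/6.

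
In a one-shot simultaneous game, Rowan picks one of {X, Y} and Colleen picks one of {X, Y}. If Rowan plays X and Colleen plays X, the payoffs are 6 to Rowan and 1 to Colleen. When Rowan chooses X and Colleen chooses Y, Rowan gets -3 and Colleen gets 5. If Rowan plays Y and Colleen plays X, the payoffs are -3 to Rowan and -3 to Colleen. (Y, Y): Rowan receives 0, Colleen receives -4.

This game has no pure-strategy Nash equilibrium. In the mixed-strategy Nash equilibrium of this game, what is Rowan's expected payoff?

For Rowan to be willing to mix, Rowan must be indifferent between X and Y, which pins down Colleen's mix.
  Rowan's payoff from X: q·6 + (1−q)·(-3) = 9q - 3
  Rowan's payoff from Y: q·(-3) + (1−q)·0 = -3q
  9q - 3 = -3q  ⇒  12q = 3  ⇒  q = 1/4.
At equilibrium Rowan is indifferent across rows, so Rowan's payoff equals the payoff from X: (1/4)·6 + (3/4)·(-3) = -3/4.

-3/4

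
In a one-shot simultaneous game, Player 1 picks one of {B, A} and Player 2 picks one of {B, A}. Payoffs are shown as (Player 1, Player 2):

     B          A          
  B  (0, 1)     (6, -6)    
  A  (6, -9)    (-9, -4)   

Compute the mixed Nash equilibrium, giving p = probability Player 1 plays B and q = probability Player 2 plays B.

Player 1's mix must leave Player 2 indifferent between B and A.
  Player 2's payoff to B: p·1 + (1−p)·(-9) = 10p - 9
  Player 2's payoff to A: p·(-6) + (1−p)·(-4) = -2p - 4
  10p - 9 = -2p - 4  ⇒  12p = 5  ⇒  p = 5/12.
Player 1's indifference between B and A determines Player 2's mixing probability q:
  Player 1's payoff to B: q·0 + (1−q)·6 = -6q + 6
  Player 1's payoff to A: q·6 + (1−q)·(-9) = 15q - 9
  -6q + 6 = 15q - 9  ⇒  -21q = -15  ⇒  q = 5/7.

p = 5/12, q = 5/7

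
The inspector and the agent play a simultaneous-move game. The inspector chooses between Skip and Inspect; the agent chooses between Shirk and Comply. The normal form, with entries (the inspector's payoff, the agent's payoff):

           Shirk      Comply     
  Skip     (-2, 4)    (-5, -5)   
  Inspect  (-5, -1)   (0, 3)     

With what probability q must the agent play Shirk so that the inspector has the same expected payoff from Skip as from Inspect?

q = 5/8

Set the inspector's expected payoff from Skip equal to that from Inspect:
  the inspector's payoff from Skip: q·(-2) + (1−q)·(-5) = 3q - 5
  the inspector's payoff from Inspect: q·(-5) + (1−q)·0 = -5q
  3q - 5 = -5q  ⇒  8q = 5  ⇒  q = 5/8.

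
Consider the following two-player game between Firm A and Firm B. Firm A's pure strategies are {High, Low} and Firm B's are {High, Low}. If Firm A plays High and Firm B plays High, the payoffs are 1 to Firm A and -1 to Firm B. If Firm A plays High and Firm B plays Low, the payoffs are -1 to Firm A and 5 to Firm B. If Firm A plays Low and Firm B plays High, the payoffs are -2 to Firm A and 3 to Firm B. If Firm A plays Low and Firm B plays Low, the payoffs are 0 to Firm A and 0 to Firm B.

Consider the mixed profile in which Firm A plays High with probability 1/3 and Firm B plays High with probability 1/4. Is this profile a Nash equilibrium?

Check Firm B's indifference given Firm A's mix p = 1/3:
  payoff from High = 5/3; payoff from Low = 5/3 — equal.
Check Firm A's indifference given Firm B's mix q = 1/4:
  payoff from High = -1/2; payoff from Low = -1/2 — equal.
Both players are indifferent, so neither can profitably deviate.

Yes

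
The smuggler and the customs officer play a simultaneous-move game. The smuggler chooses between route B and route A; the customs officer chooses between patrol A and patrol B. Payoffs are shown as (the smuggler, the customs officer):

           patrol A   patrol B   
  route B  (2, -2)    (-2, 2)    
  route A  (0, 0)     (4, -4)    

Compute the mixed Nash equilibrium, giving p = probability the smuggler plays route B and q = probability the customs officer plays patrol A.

p = 1/2, q = 3/4

For the customs officer to be willing to mix, the customs officer must be indifferent between patrol A and patrol B, which pins down the smuggler's mix.
  the customs officer's payoff to patrol A: p·(-2) + (1−p)·0 = -2p
  the customs officer's payoff to patrol B: p·2 + (1−p)·(-4) = 6p - 4
  -2p = 6p - 4  ⇒  -8p = -4  ⇒  p = 1/2.
Set the smuggler's expected payoff from route B equal to that from route A:
  the smuggler's payoff to route B: q·2 + (1−q)·(-2) = 4q - 2
  the smuggler's payoff to route A: q·0 + (1−q)·4 = -4q + 4
  4q - 2 = -4q + 4  ⇒  8q = 6  ⇒  q = 3/4.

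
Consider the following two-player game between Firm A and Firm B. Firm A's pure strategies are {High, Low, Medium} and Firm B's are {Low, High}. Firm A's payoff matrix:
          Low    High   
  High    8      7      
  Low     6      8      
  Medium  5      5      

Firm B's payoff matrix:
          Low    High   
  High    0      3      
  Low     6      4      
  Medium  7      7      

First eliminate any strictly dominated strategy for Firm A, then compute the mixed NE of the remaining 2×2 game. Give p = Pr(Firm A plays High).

p = 2/5

Firm A's strategy Medium is strictly dominated by High: 8 > 5 and 7 > 5. Eliminate Medium.
Firm A's mix must leave Firm B indifferent between Low and High.
  Firm B's payoff from Low: p·0 + (1−p)·6 = -6p + 6
  Firm B's payoff from High: p·3 + (1−p)·4 = -p + 4
  -6p + 6 = -p + 4  ⇒  -5p = -2  ⇒  p = 2/5.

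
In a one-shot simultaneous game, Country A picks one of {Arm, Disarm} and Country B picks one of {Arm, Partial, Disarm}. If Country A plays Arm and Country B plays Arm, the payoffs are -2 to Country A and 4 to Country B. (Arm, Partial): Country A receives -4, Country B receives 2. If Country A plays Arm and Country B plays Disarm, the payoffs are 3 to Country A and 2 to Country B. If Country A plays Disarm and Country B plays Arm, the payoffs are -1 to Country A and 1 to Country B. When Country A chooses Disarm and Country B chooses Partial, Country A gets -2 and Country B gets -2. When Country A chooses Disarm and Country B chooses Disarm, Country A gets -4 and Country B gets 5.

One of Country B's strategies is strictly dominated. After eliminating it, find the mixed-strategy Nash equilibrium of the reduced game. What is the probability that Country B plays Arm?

q = 7/8

Country B's strategy Partial is strictly dominated by Arm: 4 > 2 and 1 > -2. Eliminate Partial.
For Country A to be willing to mix, Country A must be indifferent between Arm and Disarm, which pins down Country B's mix.
  Country A's payoff from Arm: q·(-2) + (1−q)·3 = -5q + 3
  Country A's payoff from Disarm: q·(-1) + (1−q)·(-4) = 3q - 4
  -5q + 3 = 3q - 4  ⇒  -8q = -7  ⇒  q = 7/8.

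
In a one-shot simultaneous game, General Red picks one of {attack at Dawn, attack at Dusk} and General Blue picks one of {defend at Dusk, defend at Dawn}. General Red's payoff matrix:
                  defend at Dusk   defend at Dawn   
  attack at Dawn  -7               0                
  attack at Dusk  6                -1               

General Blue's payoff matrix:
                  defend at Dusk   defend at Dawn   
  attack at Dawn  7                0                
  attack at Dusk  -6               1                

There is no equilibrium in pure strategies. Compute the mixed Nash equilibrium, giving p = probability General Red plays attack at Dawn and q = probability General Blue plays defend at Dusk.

p = 1/2, q = 1/14

Set General Blue's expected payoff from defend at Dusk equal to that from defend at Dawn:
  General Blue's payoff from defend at Dusk: p·7 + (1−p)·(-6) = 13p - 6
  General Blue's payoff from defend at Dawn: p·0 + (1−p)·1 = -p + 1
  13p - 6 = -p + 1  ⇒  14p = 7  ⇒  p = 1/2.
General Red's indifference between attack at Dawn and attack at Dusk determines General Blue's mixing probability q:
  General Red's payoff from attack at Dawn: q·(-7) + (1−q)·0 = -7q
  General Red's payoff from attack at Dusk: q·6 + (1−q)·(-1) = 7q - 1
  -7q = 7q - 1  ⇒  -14q = -1  ⇒  q = 1/14.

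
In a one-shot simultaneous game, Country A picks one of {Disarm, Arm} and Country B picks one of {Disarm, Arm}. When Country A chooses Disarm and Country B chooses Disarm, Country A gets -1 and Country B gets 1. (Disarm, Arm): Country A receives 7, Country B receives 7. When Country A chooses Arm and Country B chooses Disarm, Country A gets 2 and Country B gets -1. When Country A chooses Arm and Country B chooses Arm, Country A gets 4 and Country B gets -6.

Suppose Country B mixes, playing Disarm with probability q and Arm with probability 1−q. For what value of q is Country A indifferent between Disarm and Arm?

q = 1/2

Country A's indifference between Disarm and Arm determines Country B's mixing probability q:
  Country A's payoff from Disarm: q·(-1) + (1−q)·7 = -8q + 7
  Country A's payoff from Arm: q·2 + (1−q)·4 = -2q + 4
  -8q + 7 = -2q + 4  ⇒  -6q = -3  ⇒  q = 1/2.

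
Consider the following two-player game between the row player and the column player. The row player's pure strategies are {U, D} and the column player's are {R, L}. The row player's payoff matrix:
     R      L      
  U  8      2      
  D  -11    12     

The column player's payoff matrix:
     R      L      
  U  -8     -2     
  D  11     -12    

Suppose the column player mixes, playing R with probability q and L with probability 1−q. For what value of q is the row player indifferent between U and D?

The row player's indifference between U and D determines the column player's mixing probability q:
  the row player's expected payoff from U: q·8 + (1−q)·2 = 6q + 2
  the row player's expected payoff from D: q·(-11) + (1−q)·12 = -23q + 12
  6q + 2 = -23q + 12  ⇒  29q = 10  ⇒  q = 10/29.

q = 10/29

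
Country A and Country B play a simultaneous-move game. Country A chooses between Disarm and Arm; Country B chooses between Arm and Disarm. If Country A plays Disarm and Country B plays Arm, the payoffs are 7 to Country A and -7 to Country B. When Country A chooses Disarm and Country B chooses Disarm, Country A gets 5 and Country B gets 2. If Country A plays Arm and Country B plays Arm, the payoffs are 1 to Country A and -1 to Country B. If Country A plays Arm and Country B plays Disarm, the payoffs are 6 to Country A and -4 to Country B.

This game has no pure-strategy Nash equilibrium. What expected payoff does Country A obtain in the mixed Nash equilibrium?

37/7

Country A's indifference between Disarm and Arm determines Country B's mixing probability q:
  Country A's payoff to Disarm: q·7 + (1−q)·5 = 2q + 5
  Country A's payoff to Arm: q·1 + (1−q)·6 = -5q + 6
  2q + 5 = -5q + 6  ⇒  7q = 1  ⇒  q = 1/7.
At equilibrium Country A is indifferent across rows, so Country A's payoff equals the payoff from Disarm: (1/7)·7 + (6/7)·5 = 37/7.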